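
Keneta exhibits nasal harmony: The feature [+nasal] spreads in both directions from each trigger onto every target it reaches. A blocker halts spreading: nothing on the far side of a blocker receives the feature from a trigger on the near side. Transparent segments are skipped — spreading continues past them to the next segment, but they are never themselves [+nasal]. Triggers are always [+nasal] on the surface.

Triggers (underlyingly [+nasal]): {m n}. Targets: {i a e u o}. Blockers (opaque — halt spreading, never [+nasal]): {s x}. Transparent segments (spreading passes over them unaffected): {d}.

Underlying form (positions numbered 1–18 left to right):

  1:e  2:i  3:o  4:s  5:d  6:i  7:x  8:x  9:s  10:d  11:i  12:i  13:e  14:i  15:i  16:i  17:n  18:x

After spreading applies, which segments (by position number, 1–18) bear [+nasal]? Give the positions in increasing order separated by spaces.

11 12 13 14 15 16 17

From /n/ at 17 rightward: 18 /x/ blocks.
From /n/ at 17 leftward: 16 /i/ → [+nasal]; 15 /i/ → [+nasal]; 14 /i/ → [+nasal]; 13 /e/ → [+nasal]; 12 /i/ → [+nasal]; 11 /i/ → [+nasal]; 10 /d/ transparent; 9 /s/ blocks.
Targets with no active source: positions 1 2 3 6 stay [-nasal].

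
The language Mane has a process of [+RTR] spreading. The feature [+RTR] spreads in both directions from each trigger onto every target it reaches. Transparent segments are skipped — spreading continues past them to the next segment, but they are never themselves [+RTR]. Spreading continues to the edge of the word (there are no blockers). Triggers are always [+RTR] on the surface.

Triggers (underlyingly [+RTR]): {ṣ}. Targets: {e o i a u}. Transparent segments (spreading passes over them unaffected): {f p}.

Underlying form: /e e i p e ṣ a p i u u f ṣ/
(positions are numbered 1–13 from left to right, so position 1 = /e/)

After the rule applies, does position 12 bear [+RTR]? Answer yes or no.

From /ṣ/ at 6 rightward: 7 /a/ → [+RTR]; 8 /p/ transparent; 9 /i/ → [+RTR]; 10 /u/ → [+RTR]; 11 /u/ → [+RTR]; 12 /f/ transparent; 13 /ṣ/ is itself a trigger — this domain ends here.
From /ṣ/ at 6 leftward: 5 /e/ → [+RTR]; 4 /p/ transparent; 3 /i/ → [+RTR]; 2 /e/ → [+RTR]; 1 /e/ → [+RTR]; word edge.
From /ṣ/ at 13 rightward: word edge.
From /ṣ/ at 13 leftward: 12 /f/ transparent; 11 /u/ → [+RTR]; 10 /u/ → [+RTR]; 9 /i/ → [+RTR]; 8 /p/ transparent; 7 /a/ → [+RTR]; 6 /ṣ/ is itself a trigger — this domain ends here.
[+RTR] positions on the surface: 1 2 3 5 6 7 9 10 11 13.

no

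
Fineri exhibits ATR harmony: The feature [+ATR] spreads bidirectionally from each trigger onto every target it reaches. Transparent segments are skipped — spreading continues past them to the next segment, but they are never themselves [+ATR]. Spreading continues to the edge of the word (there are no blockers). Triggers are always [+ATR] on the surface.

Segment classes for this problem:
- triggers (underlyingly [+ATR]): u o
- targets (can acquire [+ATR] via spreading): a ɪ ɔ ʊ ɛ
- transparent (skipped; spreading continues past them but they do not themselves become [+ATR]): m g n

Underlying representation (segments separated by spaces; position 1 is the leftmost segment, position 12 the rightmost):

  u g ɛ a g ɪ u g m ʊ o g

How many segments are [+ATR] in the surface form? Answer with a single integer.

7

From /u/ at 1 rightward: 2 /g/ transparent; 3 /ɛ/ → [+ATR]; 4 /a/ → [+ATR]; 5 /g/ transparent; 6 /ɪ/ → [+ATR]; 7 /u/ is itself a trigger — this domain ends here.
From /u/ at 1 leftward: word edge.
From /u/ at 7 rightward: 8 /g/ transparent; 9 /m/ transparent; 10 /ʊ/ → [+ATR]; 11 /o/ is itself a trigger — this domain ends here.
From /u/ at 7 leftward: 6 /ɪ/ → [+ATR]; 5 /g/ transparent; 4 /a/ → [+ATR]; 3 /ɛ/ → [+ATR]; 2 /g/ transparent; 1 /u/ is itself a trigger — this domain ends here.
From /o/ at 11 rightward: 12 /g/ transparent; word edge.
From /o/ at 11 leftward: 10 /ʊ/ → [+ATR]; 9 /m/ transparent; 8 /g/ transparent; 7 /u/ is itself a trigger — this domain ends here.
[+ATR] positions on the surface: 1 3 4 6 7 10 11.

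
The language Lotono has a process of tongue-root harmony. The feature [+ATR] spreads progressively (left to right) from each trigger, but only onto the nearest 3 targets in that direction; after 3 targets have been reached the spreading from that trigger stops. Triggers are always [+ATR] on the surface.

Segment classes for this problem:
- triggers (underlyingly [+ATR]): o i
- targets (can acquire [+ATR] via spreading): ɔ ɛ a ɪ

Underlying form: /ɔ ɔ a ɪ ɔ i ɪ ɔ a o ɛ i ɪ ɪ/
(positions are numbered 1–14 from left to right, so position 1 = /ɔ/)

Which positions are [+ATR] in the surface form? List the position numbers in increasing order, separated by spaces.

6 7 8 9 10 11 12 13 14

From /i/ at 6 rightward: 7 /ɪ/ → [+ATR]; 8 /ɔ/ → [+ATR]; 9 /a/ → [+ATR]; bound reached.
From /o/ at 10 rightward: 11 /ɛ/ → [+ATR]; 12 /i/ is itself a trigger — this domain ends here.
From /i/ at 12 rightward: 13 /ɪ/ → [+ATR]; 14 /ɪ/ → [+ATR]; word edge.
Targets with no active source: positions 1 2 3 4 5 stay [-ATR].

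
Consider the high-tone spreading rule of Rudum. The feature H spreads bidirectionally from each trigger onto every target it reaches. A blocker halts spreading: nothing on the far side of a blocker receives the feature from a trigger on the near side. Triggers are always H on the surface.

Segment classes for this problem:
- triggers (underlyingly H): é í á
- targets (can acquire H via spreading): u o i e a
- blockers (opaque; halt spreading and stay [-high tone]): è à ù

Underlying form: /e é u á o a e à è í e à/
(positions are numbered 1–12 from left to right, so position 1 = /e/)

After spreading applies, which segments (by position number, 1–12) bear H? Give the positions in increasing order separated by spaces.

1 2 3 4 5 6 7 10 11

From /é/ at 2 rightward: 3 /u/ → H; 4 /á/ is itself a trigger — this domain ends here.
From /é/ at 2 leftward: 1 /e/ → H; word edge.
From /á/ at 4 rightward: 5 /o/ → H; 6 /a/ → H; 7 /e/ → H; 8 /à/ blocks.
From /á/ at 4 leftward: 3 /u/ → H; 2 /é/ is itself a trigger — this domain ends here.
From /í/ at 10 rightward: 11 /e/ → H; 12 /à/ blocks.
From /í/ at 10 leftward: 9 /è/ blocks.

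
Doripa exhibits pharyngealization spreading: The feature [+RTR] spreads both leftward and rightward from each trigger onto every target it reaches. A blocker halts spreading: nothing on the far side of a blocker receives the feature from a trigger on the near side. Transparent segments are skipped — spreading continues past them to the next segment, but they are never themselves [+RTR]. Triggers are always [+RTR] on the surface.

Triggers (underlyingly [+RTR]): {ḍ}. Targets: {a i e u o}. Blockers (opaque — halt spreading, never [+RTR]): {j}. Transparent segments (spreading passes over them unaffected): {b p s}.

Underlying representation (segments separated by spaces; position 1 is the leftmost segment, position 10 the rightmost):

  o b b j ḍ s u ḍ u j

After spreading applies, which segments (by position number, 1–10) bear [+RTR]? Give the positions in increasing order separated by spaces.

From /ḍ/ at 5 rightward: 6 /s/ transparent; 7 /u/ → [+RTR]; 8 /ḍ/ is itself a trigger — this domain ends here.
From /ḍ/ at 5 leftward: 4 /j/ blocks.
From /ḍ/ at 8 rightward: 9 /u/ → [+RTR]; 10 /j/ blocks.
From /ḍ/ at 8 leftward: 7 /u/ → [+RTR]; 6 /s/ transparent; 5 /ḍ/ is itself a trigger — this domain ends here.
Target with no active source: position 1 stays [-emphatic].

5 7 8 9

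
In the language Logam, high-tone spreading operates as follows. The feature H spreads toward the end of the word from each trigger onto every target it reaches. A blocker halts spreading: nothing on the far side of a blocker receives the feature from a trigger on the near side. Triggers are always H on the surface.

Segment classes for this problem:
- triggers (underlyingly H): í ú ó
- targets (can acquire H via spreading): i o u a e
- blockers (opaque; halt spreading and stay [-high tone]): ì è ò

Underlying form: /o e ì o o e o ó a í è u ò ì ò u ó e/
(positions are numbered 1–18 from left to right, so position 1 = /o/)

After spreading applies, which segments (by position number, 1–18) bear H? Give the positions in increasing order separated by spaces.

8 9 10 17 18

From /ó/ at 8 rightward: 9 /a/ → H; 10 /í/ is itself a trigger — this domain ends here.
From /í/ at 10 rightward: 11 /è/ blocks.
From /ó/ at 17 rightward: 18 /e/ → H; word edge.
Targets with no active source: positions 1 2 4 5 6 7 12 16 stay [-high tone].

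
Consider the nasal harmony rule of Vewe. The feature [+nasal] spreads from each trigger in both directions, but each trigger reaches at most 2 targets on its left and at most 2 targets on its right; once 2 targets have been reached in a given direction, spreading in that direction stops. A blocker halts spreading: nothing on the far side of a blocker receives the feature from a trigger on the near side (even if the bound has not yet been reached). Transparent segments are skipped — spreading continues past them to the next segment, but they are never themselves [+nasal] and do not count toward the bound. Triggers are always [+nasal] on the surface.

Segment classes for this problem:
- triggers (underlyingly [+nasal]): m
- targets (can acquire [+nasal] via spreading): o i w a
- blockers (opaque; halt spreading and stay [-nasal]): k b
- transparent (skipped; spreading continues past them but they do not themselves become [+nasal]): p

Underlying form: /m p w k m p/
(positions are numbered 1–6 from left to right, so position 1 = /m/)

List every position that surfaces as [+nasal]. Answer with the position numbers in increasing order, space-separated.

From /m/ at 1 rightward: 2 /p/ transparent; 3 /w/ → [+nasal]; 4 /k/ blocks.
From /m/ at 1 leftward: word edge.
From /m/ at 5 rightward: 6 /p/ transparent; word edge.
From /m/ at 5 leftward: 4 /k/ blocks.

1 3 5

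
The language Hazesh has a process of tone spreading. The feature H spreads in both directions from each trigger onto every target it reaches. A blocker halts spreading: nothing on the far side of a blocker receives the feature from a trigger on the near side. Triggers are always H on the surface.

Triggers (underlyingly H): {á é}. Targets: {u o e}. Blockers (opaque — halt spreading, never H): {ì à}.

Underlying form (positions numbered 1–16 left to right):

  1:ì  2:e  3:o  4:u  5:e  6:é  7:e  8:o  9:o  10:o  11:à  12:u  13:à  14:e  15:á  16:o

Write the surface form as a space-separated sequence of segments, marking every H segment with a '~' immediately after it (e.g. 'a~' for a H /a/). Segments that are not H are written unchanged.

ì e~ o~ u~ e~ é~ e~ o~ o~ o~ à u à e~ á~ o~

From /é/ at 6 rightward: 7 /e/ → H; 8 /o/ → H; 9 /o/ → H; 10 /o/ → H; 11 /à/ blocks.
From /é/ at 6 leftward: 5 /e/ → H; 4 /u/ → H; 3 /o/ → H; 2 /e/ → H; 1 /ì/ blocks.
From /á/ at 15 rightward: 16 /o/ → H; word edge.
From /á/ at 15 leftward: 14 /e/ → H; 13 /à/ blocks.
Target with no active source: position 12 stays [-high tone].
H positions on the surface: 2 3 4 5 6 7 8 9 10 14 15 16.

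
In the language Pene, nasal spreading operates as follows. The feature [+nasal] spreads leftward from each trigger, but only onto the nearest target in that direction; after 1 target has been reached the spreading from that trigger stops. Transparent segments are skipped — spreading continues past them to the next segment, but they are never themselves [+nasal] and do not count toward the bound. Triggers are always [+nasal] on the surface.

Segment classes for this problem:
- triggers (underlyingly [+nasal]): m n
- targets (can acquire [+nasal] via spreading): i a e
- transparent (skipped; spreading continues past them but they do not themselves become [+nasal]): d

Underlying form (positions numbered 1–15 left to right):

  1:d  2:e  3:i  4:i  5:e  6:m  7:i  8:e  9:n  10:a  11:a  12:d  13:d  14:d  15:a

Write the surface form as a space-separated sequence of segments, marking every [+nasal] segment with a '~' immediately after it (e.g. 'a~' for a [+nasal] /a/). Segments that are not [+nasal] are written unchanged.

d e i i e~ m~ i e~ n~ a a d d d a

From /m/ at 6 leftward: 5 /e/ → [+nasal]; bound reached.
From /n/ at 9 leftward: 8 /e/ → [+nasal]; bound reached.
Targets with no active source: positions 2 3 4 7 10 11 15 stay [-nasal].
[+nasal] positions on the surface: 5 6 8 9.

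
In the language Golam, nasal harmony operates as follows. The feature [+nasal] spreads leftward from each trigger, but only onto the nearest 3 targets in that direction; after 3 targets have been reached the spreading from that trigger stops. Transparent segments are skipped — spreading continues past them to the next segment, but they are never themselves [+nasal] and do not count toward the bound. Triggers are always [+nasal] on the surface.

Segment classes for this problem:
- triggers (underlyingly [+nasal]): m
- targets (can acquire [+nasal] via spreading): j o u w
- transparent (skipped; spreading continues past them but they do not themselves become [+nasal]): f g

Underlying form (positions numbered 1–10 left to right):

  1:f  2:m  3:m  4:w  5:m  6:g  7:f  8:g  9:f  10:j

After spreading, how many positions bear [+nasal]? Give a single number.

4

From /m/ at 2 leftward: 1 /f/ transparent; word edge.
From /m/ at 3 leftward: 2 /m/ is itself a trigger — this domain ends here.
From /m/ at 5 leftward: 4 /w/ → [+nasal]; 3 /m/ is itself a trigger — this domain ends here.
Target with no active source: position 10 stays [-nasal].
[+nasal] positions on the surface: 2 3 4 5.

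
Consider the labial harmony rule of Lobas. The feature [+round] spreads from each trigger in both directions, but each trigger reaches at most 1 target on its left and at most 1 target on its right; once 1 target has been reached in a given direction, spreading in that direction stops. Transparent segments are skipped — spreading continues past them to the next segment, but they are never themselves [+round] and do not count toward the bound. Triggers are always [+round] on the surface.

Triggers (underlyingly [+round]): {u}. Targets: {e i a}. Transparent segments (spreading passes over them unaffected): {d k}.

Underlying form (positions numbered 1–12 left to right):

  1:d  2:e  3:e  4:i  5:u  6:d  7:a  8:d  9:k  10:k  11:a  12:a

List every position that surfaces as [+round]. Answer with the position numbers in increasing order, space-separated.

4 5 7

From /u/ at 5 rightward: 6 /d/ transparent; 7 /a/ → [+round]; bound reached.
From /u/ at 5 leftward: 4 /i/ → [+round]; bound reached.
Targets with no active source: positions 2 3 11 12 stay [-round].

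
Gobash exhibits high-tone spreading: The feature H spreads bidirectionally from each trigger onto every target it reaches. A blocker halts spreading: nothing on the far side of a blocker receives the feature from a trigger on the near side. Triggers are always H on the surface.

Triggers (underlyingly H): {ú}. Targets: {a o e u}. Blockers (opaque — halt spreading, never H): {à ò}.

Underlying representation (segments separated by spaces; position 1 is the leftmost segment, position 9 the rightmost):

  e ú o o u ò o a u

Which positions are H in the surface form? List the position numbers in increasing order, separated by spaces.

1 2 3 4 5

From /ú/ at 2 rightward: 3 /o/ → H; 4 /o/ → H; 5 /u/ → H; 6 /ò/ blocks.
From /ú/ at 2 leftward: 1 /e/ → H; word edge.
Targets with no active source: positions 7 8 9 stay [-high tone].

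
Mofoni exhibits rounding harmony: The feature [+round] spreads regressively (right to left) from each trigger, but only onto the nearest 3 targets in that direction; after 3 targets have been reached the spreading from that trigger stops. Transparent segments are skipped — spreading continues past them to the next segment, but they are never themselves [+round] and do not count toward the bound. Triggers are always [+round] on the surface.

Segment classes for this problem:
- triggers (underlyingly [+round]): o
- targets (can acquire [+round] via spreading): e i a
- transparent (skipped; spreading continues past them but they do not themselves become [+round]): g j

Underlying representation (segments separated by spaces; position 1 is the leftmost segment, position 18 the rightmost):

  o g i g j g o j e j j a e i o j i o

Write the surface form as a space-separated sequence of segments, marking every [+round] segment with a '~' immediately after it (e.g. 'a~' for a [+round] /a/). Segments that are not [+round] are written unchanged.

From /o/ at 1 leftward: word edge.
From /o/ at 7 leftward: 6 /g/ transparent; 5 /j/ transparent; 4 /g/ transparent; 3 /i/ → [+round]; 2 /g/ transparent; 1 /o/ is itself a trigger — this domain ends here.
From /o/ at 15 leftward: 14 /i/ → [+round]; 13 /e/ → [+round]; 12 /a/ → [+round]; bound reached.
From /o/ at 18 leftward: 17 /i/ → [+round]; 16 /j/ transparent; 15 /o/ is itself a trigger — this domain ends here.
Target with no active source: position 9 stays [-round].
[+round] positions on the surface: 1 3 7 12 13 14 15 17 18.

o~ g i~ g j g o~ j e j j a~ e~ i~ o~ j i~ o~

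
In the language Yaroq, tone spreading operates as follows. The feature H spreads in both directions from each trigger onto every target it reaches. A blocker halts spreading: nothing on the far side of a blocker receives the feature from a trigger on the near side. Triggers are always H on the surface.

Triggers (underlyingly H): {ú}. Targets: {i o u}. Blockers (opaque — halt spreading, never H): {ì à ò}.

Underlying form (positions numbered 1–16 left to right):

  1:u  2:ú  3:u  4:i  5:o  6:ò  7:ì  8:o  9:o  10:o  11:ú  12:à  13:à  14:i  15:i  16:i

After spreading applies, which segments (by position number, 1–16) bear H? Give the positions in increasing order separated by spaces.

1 2 3 4 5 8 9 10 11

From /ú/ at 2 rightward: 3 /u/ → H; 4 /i/ → H; 5 /o/ → H; 6 /ò/ blocks.
From /ú/ at 2 leftward: 1 /u/ → H; word edge.
From /ú/ at 11 rightward: 12 /à/ blocks.
From /ú/ at 11 leftward: 10 /o/ → H; 9 /o/ → H; 8 /o/ → H; 7 /ì/ blocks.
Targets with no active source: positions 14 15 16 stay [-high tone].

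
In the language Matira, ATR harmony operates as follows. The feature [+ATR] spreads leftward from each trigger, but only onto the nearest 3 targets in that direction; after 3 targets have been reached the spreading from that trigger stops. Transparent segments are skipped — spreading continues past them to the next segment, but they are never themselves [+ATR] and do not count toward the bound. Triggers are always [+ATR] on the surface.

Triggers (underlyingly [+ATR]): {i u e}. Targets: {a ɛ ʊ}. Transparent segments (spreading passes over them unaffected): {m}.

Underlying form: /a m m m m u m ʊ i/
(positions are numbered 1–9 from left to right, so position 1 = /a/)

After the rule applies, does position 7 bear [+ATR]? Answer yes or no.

no

From /u/ at 6 leftward: 5 /m/ transparent; 4 /m/ transparent; 3 /m/ transparent; 2 /m/ transparent; 1 /a/ → [+ATR]; word edge.
From /i/ at 9 leftward: 8 /ʊ/ → [+ATR]; 7 /m/ transparent; 6 /u/ is itself a trigger — this domain ends here.
[+ATR] positions on the surface: 1 6 8 9.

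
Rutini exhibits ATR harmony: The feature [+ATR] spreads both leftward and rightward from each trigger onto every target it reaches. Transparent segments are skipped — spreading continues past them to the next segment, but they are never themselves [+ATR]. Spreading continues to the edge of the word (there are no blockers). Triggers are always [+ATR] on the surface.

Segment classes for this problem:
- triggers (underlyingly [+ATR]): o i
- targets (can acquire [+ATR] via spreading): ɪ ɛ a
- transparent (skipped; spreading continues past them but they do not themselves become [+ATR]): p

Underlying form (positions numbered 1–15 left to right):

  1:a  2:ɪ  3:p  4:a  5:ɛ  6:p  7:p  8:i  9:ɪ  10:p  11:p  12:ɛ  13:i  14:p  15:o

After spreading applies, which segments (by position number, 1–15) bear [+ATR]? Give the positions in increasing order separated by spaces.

1 2 4 5 8 9 12 13 15

From /i/ at 8 rightward: 9 /ɪ/ → [+ATR]; 10 /p/ transparent; 11 /p/ transparent; 12 /ɛ/ → [+ATR]; 13 /i/ is itself a trigger — this domain ends here.
From /i/ at 8 leftward: 7 /p/ transparent; 6 /p/ transparent; 5 /ɛ/ → [+ATR]; 4 /a/ → [+ATR]; 3 /p/ transparent; 2 /ɪ/ → [+ATR]; 1 /a/ → [+ATR]; word edge.
From /i/ at 13 rightward: 14 /p/ transparent; 15 /o/ is itself a trigger — this domain ends here.
From /i/ at 13 leftward: 12 /ɛ/ → [+ATR]; 11 /p/ transparent; 10 /p/ transparent; 9 /ɪ/ → [+ATR]; 8 /i/ is itself a trigger — this domain ends here.
From /o/ at 15 rightward: word edge.
From /o/ at 15 leftward: 14 /p/ transparent; 13 /i/ is itself a trigger — this domain ends here.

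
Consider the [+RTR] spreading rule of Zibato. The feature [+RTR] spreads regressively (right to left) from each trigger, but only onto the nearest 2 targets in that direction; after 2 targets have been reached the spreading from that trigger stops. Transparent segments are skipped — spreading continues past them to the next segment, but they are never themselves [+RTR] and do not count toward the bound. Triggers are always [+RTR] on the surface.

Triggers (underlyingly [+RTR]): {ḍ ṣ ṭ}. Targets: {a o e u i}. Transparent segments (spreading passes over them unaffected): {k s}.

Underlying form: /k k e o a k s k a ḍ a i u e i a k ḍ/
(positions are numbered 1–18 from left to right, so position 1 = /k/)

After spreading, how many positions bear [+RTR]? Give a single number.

6

From /ḍ/ at 10 leftward: 9 /a/ → [+RTR]; 8 /k/ transparent; 7 /s/ transparent; 6 /k/ transparent; 5 /a/ → [+RTR]; bound reached.
From /ḍ/ at 18 leftward: 17 /k/ transparent; 16 /a/ → [+RTR]; 15 /i/ → [+RTR]; bound reached.
Targets with no active source: positions 3 4 11 12 13 14 stay [-emphatic].
[+RTR] positions on the surface: 5 9 10 15 16 18.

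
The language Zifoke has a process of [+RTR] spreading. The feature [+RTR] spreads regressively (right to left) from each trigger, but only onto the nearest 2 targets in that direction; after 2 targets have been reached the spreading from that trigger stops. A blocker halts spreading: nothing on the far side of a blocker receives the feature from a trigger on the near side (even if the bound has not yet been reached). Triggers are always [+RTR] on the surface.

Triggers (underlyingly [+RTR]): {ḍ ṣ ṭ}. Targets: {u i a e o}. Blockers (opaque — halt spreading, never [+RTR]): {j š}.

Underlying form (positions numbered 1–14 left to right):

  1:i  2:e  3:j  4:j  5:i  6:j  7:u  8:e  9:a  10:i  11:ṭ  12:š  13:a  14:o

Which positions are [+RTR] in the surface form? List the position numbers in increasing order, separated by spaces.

From /ṭ/ at 11 leftward: 10 /i/ → [+RTR]; 9 /a/ → [+RTR]; bound reached.
Targets with no active source: positions 1 2 5 7 8 13 14 stay [-emphatic].

9 10 11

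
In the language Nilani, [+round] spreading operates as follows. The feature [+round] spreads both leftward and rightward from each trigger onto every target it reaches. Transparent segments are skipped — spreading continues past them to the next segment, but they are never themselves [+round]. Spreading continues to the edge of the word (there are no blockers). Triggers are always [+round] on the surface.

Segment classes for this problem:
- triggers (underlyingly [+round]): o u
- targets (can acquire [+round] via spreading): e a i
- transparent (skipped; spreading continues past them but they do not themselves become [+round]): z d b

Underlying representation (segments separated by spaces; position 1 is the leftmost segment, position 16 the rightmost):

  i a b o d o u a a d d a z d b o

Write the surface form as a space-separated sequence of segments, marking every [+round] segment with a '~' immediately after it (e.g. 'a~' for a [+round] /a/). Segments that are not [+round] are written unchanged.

From /o/ at 4 rightward: 5 /d/ transparent; 6 /o/ is itself a trigger — this domain ends here.
From /o/ at 4 leftward: 3 /b/ transparent; 2 /a/ → [+round]; 1 /i/ → [+round]; word edge.
From /o/ at 6 rightward: 7 /u/ is itself a trigger — this domain ends here.
From /o/ at 6 leftward: 5 /d/ transparent; 4 /o/ is itself a trigger — this domain ends here.
From /u/ at 7 rightward: 8 /a/ → [+round]; 9 /a/ → [+round]; 10 /d/ transparent; 11 /d/ transparent; 12 /a/ → [+round]; 13 /z/ transparent; 14 /d/ transparent; 15 /b/ transparent; 16 /o/ is itself a trigger — this domain ends here.
From /u/ at 7 leftward: 6 /o/ is itself a trigger — this domain ends here.
From /o/ at 16 rightward: word edge.
From /o/ at 16 leftward: 15 /b/ transparent; 14 /d/ transparent; 13 /z/ transparent; 12 /a/ → [+round]; 11 /d/ transparent; 10 /d/ transparent; 9 /a/ → [+round]; 8 /a/ → [+round]; 7 /u/ is itself a trigger — this domain ends here.
[+round] positions on the surface: 1 2 4 6 7 8 9 12 16.

i~ a~ b o~ d o~ u~ a~ a~ d d a~ z d b o~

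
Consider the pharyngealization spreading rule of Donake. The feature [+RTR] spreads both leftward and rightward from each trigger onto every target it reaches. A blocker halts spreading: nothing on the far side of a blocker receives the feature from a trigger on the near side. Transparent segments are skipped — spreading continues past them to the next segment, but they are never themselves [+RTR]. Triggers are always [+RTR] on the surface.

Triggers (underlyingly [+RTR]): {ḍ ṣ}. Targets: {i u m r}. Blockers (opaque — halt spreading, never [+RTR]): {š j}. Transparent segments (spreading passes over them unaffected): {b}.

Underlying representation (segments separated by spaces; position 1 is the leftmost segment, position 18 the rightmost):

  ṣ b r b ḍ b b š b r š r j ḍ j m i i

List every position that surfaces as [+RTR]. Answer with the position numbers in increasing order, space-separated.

From /ṣ/ at 1 rightward: 2 /b/ transparent; 3 /r/ → [+RTR]; 4 /b/ transparent; 5 /ḍ/ is itself a trigger — this domain ends here.
From /ṣ/ at 1 leftward: word edge.
From /ḍ/ at 5 rightward: 6 /b/ transparent; 7 /b/ transparent; 8 /š/ blocks.
From /ḍ/ at 5 leftward: 4 /b/ transparent; 3 /r/ → [+RTR]; 2 /b/ transparent; 1 /ṣ/ is itself a trigger — this domain ends here.
From /ḍ/ at 14 rightward: 15 /j/ blocks.
From /ḍ/ at 14 leftward: 13 /j/ blocks.
Targets with no active source: positions 10 12 16 17 18 stay [-emphatic].

1 3 5 14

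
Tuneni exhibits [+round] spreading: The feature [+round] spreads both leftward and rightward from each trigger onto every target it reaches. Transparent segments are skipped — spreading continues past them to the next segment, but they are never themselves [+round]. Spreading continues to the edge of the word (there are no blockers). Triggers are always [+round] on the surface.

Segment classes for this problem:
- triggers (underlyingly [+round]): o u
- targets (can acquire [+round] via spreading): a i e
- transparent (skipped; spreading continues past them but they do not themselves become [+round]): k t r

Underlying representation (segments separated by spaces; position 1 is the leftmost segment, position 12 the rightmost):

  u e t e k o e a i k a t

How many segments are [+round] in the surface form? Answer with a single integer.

From /u/ at 1 rightward: 2 /e/ → [+round]; 3 /t/ transparent; 4 /e/ → [+round]; 5 /k/ transparent; 6 /o/ is itself a trigger — this domain ends here.
From /u/ at 1 leftward: word edge.
From /o/ at 6 rightward: 7 /e/ → [+round]; 8 /a/ → [+round]; 9 /i/ → [+round]; 10 /k/ transparent; 11 /a/ → [+round]; 12 /t/ transparent; word edge.
From /o/ at 6 leftward: 5 /k/ transparent; 4 /e/ → [+round]; 3 /t/ transparent; 2 /e/ → [+round]; 1 /u/ is itself a trigger — this domain ends here.
[+round] positions on the surface: 1 2 4 6 7 8 9 11.

8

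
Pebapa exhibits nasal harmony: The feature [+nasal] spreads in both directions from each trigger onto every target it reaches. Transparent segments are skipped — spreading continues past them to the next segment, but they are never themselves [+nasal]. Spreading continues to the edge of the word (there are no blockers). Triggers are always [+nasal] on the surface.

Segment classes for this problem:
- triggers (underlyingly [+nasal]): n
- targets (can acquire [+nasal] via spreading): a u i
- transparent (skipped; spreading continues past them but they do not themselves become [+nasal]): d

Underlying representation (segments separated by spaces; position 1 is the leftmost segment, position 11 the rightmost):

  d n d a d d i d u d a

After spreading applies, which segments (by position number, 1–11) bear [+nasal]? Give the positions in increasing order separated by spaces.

From /n/ at 2 rightward: 3 /d/ transparent; 4 /a/ → [+nasal]; 5 /d/ transparent; 6 /d/ transparent; 7 /i/ → [+nasal]; 8 /d/ transparent; 9 /u/ → [+nasal]; 10 /d/ transparent; 11 /a/ → [+nasal]; word edge.
From /n/ at 2 leftward: 1 /d/ transparent; word edge.

2 4 7 9 11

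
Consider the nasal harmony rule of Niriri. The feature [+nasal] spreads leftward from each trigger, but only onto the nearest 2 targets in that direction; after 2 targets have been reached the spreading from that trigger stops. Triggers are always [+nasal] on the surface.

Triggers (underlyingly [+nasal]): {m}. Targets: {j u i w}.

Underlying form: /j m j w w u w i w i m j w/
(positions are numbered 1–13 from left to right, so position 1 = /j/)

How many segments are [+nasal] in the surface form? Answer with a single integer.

5

From /m/ at 2 leftward: 1 /j/ → [+nasal]; word edge.
From /m/ at 11 leftward: 10 /i/ → [+nasal]; 9 /w/ → [+nasal]; bound reached.
Targets with no active source: positions 3 4 5 6 7 8 12 13 stay [-nasal].
[+nasal] positions on the surface: 1 2 9 10 11.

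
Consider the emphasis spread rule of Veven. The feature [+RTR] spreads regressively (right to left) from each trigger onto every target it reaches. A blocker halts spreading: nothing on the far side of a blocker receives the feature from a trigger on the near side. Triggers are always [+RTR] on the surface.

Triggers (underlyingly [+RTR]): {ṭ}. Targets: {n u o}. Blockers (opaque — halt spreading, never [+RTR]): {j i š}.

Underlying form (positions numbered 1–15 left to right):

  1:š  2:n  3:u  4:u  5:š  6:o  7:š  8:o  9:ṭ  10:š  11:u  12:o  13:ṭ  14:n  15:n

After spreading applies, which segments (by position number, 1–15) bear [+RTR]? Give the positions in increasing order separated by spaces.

8 9 11 12 13

From /ṭ/ at 9 leftward: 8 /o/ → [+RTR]; 7 /š/ blocks.
From /ṭ/ at 13 leftward: 12 /o/ → [+RTR]; 11 /u/ → [+RTR]; 10 /š/ blocks.
Targets with no active source: positions 2 3 4 6 14 15 stay [-emphatic].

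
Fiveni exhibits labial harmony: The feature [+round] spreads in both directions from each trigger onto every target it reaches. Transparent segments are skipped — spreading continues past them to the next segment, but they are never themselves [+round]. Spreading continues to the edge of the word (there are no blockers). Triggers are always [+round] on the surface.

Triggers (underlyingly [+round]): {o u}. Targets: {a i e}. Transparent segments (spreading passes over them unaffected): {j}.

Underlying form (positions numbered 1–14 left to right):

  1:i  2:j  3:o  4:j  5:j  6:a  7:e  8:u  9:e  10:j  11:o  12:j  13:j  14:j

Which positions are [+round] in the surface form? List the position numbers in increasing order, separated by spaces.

1 3 6 7 8 9 11

From /o/ at 3 rightward: 4 /j/ transparent; 5 /j/ transparent; 6 /a/ → [+round]; 7 /e/ → [+round]; 8 /u/ is itself a trigger — this domain ends here.
From /o/ at 3 leftward: 2 /j/ transparent; 1 /i/ → [+round]; word edge.
From /u/ at 8 rightward: 9 /e/ → [+round]; 10 /j/ transparent; 11 /o/ is itself a trigger — this domain ends here.
From /u/ at 8 leftward: 7 /e/ → [+round]; 6 /a/ → [+round]; 5 /j/ transparent; 4 /j/ transparent; 3 /o/ is itself a trigger — this domain ends here.
From /o/ at 11 rightward: 12 /j/ transparent; 13 /j/ transparent; 14 /j/ transparent; word edge.
From /o/ at 11 leftward: 10 /j/ transparent; 9 /e/ → [+round]; 8 /u/ is itself a trigger — this domain ends here.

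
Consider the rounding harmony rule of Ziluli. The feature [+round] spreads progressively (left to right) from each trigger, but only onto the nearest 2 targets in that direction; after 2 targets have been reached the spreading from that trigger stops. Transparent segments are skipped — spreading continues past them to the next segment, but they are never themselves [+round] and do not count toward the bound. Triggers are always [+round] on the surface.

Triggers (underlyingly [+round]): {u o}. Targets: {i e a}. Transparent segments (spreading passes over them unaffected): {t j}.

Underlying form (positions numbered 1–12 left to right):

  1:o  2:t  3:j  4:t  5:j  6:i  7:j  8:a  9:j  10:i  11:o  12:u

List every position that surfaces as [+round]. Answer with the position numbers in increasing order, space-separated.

1 6 8 11 12

From /o/ at 1 rightward: 2 /t/ transparent; 3 /j/ transparent; 4 /t/ transparent; 5 /j/ transparent; 6 /i/ → [+round]; 7 /j/ transparent; 8 /a/ → [+round]; bound reached.
From /o/ at 11 rightward: 12 /u/ is itself a trigger — this domain ends here.
From /u/ at 12 rightward: word edge.
Target with no active source: position 10 stays [-round].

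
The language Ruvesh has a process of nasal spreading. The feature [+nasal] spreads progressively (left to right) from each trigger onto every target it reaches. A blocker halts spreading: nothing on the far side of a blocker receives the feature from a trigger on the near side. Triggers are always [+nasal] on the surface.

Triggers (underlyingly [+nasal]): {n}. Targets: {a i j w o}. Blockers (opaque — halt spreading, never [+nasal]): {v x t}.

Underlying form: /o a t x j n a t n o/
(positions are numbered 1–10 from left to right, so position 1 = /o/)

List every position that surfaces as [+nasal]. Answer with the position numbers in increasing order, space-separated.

6 7 9 10

From /n/ at 6 rightward: 7 /a/ → [+nasal]; 8 /t/ blocks.
From /n/ at 9 rightward: 10 /o/ → [+nasal]; word edge.
Targets with no active source: positions 1 2 5 stay [-nasal].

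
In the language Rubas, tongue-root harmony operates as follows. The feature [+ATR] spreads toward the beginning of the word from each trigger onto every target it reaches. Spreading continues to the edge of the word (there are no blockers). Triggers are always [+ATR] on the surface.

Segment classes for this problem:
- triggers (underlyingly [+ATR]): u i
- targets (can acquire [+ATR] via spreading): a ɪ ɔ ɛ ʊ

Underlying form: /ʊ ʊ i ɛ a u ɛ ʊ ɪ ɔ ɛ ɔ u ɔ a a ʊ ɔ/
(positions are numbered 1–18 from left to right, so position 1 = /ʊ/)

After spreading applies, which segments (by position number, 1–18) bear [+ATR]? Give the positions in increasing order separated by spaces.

1 2 3 4 5 6 7 8 9 10 11 12 13

From /i/ at 3 leftward: 2 /ʊ/ → [+ATR]; 1 /ʊ/ → [+ATR]; word edge.
From /u/ at 6 leftward: 5 /a/ → [+ATR]; 4 /ɛ/ → [+ATR]; 3 /i/ is itself a trigger — this domain ends here.
From /u/ at 13 leftward: 12 /ɔ/ → [+ATR]; 11 /ɛ/ → [+ATR]; 10 /ɔ/ → [+ATR]; 9 /ɪ/ → [+ATR]; 8 /ʊ/ → [+ATR]; 7 /ɛ/ → [+ATR]; 6 /u/ is itself a trigger — this domain ends here.
Targets with no active source: positions 14 15 16 17 18 stay [-ATR].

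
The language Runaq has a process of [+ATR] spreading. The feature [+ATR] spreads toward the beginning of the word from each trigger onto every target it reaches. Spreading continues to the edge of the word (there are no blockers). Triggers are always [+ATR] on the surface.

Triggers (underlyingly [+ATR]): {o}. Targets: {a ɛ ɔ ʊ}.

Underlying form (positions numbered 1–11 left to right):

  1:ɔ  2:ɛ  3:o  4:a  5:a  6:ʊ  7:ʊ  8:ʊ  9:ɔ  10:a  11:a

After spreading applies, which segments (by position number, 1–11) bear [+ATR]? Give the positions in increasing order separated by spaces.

From /o/ at 3 leftward: 2 /ɛ/ → [+ATR]; 1 /ɔ/ → [+ATR]; word edge.
Targets with no active source: positions 4 5 6 7 8 9 10 11 stay [-ATR].

1 2 3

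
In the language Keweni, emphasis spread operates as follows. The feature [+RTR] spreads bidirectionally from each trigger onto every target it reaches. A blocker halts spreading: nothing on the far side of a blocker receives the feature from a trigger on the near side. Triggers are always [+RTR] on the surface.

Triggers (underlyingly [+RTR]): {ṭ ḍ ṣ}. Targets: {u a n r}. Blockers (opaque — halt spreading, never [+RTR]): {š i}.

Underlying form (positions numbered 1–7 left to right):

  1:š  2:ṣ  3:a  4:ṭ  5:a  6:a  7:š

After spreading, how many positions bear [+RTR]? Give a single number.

From /ṣ/ at 2 rightward: 3 /a/ → [+RTR]; 4 /ṭ/ is itself a trigger — this domain ends here.
From /ṣ/ at 2 leftward: 1 /š/ blocks.
From /ṭ/ at 4 rightward: 5 /a/ → [+RTR]; 6 /a/ → [+RTR]; 7 /š/ blocks.
From /ṭ/ at 4 leftward: 3 /a/ → [+RTR]; 2 /ṣ/ is itself a trigger — this domain ends here.
[+RTR] positions on the surface: 2 3 4 5 6.

5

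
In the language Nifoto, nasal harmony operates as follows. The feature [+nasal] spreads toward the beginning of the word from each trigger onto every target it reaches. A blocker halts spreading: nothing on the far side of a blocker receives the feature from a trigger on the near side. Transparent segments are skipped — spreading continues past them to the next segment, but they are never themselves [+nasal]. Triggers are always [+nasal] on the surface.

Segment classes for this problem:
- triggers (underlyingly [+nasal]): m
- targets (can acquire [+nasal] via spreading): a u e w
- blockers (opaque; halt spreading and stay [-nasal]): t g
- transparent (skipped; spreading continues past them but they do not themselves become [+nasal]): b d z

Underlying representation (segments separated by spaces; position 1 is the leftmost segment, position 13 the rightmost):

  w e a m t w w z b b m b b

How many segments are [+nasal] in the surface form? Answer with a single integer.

7

From /m/ at 4 leftward: 3 /a/ → [+nasal]; 2 /e/ → [+nasal]; 1 /w/ → [+nasal]; word edge.
From /m/ at 11 leftward: 10 /b/ transparent; 9 /b/ transparent; 8 /z/ transparent; 7 /w/ → [+nasal]; 6 /w/ → [+nasal]; 5 /t/ blocks.
[+nasal] positions on the surface: 1 2 3 4 6 7 11.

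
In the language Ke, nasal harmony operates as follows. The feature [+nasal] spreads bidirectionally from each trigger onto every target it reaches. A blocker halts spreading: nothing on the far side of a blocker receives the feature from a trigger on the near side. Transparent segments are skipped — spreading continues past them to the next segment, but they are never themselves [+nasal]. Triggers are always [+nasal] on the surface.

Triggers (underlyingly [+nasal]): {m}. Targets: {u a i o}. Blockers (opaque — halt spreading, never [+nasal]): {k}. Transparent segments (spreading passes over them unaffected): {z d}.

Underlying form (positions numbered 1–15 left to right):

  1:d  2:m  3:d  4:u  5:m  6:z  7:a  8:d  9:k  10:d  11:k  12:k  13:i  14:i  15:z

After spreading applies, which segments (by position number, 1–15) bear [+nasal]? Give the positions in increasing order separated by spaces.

From /m/ at 2 rightward: 3 /d/ transparent; 4 /u/ → [+nasal]; 5 /m/ is itself a trigger — this domain ends here.
From /m/ at 2 leftward: 1 /d/ transparent; word edge.
From /m/ at 5 rightward: 6 /z/ transparent; 7 /a/ → [+nasal]; 8 /d/ transparent; 9 /k/ blocks.
From /m/ at 5 leftward: 4 /u/ → [+nasal]; 3 /d/ transparent; 2 /m/ is itself a trigger — this domain ends here.
Targets with no active source: positions 13 14 stay [-nasal].

2 4 5 7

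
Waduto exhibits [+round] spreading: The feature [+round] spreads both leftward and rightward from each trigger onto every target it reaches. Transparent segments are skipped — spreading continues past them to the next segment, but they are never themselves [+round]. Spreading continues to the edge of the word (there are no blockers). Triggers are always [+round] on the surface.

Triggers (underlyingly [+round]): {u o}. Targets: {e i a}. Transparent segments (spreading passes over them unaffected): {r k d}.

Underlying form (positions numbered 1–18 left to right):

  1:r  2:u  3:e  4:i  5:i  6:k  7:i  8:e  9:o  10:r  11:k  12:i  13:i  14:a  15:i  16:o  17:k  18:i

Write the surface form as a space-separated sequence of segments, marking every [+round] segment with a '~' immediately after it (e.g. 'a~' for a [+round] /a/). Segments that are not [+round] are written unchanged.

From /u/ at 2 rightward: 3 /e/ → [+round]; 4 /i/ → [+round]; 5 /i/ → [+round]; 6 /k/ transparent; 7 /i/ → [+round]; 8 /e/ → [+round]; 9 /o/ is itself a trigger — this domain ends here.
From /u/ at 2 leftward: 1 /r/ transparent; word edge.
From /o/ at 9 rightward: 10 /r/ transparent; 11 /k/ transparent; 12 /i/ → [+round]; 13 /i/ → [+round]; 14 /a/ → [+round]; 15 /i/ → [+round]; 16 /o/ is itself a trigger — this domain ends here.
From /o/ at 9 leftward: 8 /e/ → [+round]; 7 /i/ → [+round]; 6 /k/ transparent; 5 /i/ → [+round]; 4 /i/ → [+round]; 3 /e/ → [+round]; 2 /u/ is itself a trigger — this domain ends here.
From /o/ at 16 rightward: 17 /k/ transparent; 18 /i/ → [+round]; word edge.
From /o/ at 16 leftward: 15 /i/ → [+round]; 14 /a/ → [+round]; 13 /i/ → [+round]; 12 /i/ → [+round]; 11 /k/ transparent; 10 /r/ transparent; 9 /o/ is itself a trigger — this domain ends here.
[+round] positions on the surface: 2 3 4 5 7 8 9 12 13 14 15 16 18.

r u~ e~ i~ i~ k i~ e~ o~ r k i~ i~ a~ i~ o~ k i~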